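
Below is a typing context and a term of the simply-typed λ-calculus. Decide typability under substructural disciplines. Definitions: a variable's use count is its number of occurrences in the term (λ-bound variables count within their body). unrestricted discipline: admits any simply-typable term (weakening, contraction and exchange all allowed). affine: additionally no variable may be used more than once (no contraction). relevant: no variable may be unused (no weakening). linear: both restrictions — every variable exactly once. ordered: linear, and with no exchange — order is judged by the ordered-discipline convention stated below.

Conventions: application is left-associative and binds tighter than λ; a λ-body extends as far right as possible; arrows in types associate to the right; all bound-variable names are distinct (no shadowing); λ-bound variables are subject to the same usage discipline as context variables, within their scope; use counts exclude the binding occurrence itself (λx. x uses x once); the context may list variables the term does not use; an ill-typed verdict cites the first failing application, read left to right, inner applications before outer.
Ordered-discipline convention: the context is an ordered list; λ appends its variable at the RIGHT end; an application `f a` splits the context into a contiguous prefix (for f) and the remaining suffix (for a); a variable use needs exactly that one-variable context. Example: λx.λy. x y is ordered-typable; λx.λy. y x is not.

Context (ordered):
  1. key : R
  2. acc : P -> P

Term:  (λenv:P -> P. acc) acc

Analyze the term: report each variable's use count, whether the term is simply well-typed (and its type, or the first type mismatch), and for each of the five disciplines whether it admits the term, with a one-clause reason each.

variable uses: key=0; acc=2; env [bound]=0
left-to-right use order: acc, acc
typing: well-typed — term : P -> P
ordered ✗ (uses contraction: acc ×2; key, env left unused)
linear ✗ (uses contraction: acc ×2; key, env left unused)
affine ✗ (uses contraction: acc ×2)
relevant ✗ (key, env left unused)
unrestricted ✓ (typability at P -> P is all that's needed)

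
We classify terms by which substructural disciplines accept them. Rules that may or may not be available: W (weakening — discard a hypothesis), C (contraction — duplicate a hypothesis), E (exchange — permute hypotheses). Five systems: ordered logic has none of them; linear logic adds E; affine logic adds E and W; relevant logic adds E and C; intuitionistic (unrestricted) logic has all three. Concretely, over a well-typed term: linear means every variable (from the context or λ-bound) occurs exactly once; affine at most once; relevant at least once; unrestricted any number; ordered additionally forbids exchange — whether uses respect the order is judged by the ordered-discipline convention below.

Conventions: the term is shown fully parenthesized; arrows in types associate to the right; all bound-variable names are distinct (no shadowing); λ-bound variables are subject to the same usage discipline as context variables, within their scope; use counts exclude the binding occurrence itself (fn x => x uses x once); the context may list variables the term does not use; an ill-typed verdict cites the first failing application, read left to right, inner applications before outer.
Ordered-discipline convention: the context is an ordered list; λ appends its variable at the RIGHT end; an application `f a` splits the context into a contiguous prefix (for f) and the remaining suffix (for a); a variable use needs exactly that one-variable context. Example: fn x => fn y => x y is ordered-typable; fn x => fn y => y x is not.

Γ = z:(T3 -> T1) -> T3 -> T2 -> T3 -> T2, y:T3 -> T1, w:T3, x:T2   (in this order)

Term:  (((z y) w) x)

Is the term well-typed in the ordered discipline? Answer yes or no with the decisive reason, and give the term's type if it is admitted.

yes — single-use (z, y, w, x), ordered derivation ok; term : T3 -> T2
counts: z=1; y=1; w=1; x=1
uses in reading order: z, y, w, x
typing: ✓ — T3 -> T2
all disciplines: ordered ✓; linear ✓; affine ✓; relevant ✓; unrestricted ✓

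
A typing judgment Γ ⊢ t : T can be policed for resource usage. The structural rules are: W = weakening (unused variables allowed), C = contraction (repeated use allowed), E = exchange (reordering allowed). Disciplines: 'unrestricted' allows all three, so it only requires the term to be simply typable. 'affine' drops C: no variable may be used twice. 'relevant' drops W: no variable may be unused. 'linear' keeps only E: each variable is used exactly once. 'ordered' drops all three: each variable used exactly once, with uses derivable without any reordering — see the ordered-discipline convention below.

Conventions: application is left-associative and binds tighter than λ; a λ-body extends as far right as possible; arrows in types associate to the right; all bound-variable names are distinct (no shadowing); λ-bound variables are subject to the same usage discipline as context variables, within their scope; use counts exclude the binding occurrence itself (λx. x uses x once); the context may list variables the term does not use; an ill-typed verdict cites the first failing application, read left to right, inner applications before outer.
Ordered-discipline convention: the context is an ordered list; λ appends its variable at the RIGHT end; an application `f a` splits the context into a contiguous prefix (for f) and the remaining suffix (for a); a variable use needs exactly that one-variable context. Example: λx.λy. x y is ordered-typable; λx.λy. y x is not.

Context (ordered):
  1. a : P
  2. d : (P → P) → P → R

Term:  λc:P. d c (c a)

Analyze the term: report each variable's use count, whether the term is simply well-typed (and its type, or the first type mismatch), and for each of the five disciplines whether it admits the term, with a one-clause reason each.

counts: a ×1, d ×1, c [bound] ×2
order of uses: d, c, c, a
typing: ill-typed: a function awaiting P → P gets P
ordered ✗ (a type mismatch blocks all five)
linear ✗ (the type mismatch rejects it)
affine ✗ (not simply typable)
relevant ✗ (fails simple typing)
unrestricted ✗ (a type mismatch blocks all five)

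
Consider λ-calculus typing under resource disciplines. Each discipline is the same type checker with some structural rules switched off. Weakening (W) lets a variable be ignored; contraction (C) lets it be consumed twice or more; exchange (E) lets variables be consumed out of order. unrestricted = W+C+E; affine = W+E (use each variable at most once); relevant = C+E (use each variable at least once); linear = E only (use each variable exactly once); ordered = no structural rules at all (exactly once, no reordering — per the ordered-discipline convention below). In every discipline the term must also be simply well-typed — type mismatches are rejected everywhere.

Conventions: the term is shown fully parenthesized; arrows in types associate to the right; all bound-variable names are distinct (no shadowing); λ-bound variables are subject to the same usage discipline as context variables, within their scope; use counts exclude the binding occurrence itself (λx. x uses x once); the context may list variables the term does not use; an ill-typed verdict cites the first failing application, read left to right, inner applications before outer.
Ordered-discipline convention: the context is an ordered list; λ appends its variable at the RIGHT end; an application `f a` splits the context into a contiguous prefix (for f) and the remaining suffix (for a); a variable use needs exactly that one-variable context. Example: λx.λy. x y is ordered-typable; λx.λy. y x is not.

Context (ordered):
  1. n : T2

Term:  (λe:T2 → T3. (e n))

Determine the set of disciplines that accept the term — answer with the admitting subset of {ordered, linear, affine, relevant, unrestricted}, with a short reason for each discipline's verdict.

admitted in: linear, affine, relevant, unrestricted
counts: n ×1, e [bound] ×1
uses in reading order: e, n
typing: the term checks, with type (T2 → T3) → T3
ordered ✗ (no contiguous prefix/suffix split fits e, n)
linear ✓ (each of n, e used exactly once)
affine ✓ (no duplicate uses among n, e)
relevant ✓ (n, e: all used, weakening unneeded)
unrestricted ✓ (typability at (T2 → T3) → T3 is all that's needed)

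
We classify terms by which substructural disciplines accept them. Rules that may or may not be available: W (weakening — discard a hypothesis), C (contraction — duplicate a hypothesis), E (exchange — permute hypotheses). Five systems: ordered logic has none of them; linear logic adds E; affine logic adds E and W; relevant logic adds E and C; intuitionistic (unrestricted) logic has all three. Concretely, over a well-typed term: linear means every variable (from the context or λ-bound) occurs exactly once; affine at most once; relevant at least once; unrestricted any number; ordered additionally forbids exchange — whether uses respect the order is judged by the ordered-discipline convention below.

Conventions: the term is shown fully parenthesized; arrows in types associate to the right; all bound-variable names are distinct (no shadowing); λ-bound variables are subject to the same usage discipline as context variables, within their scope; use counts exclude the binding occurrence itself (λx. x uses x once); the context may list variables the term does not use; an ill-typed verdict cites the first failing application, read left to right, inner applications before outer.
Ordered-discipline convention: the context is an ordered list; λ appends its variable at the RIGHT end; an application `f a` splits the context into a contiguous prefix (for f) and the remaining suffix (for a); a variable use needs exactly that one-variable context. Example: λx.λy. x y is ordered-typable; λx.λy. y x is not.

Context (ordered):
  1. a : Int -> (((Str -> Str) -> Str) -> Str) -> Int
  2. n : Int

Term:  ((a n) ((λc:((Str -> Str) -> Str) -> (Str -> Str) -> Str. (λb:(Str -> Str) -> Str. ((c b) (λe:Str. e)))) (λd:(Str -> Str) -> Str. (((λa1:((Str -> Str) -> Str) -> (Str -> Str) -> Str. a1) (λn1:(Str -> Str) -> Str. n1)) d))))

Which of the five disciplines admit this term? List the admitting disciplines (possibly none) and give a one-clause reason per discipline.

admitted by: ordered, linear, affine, relevant, unrestricted
counts: a: 1×, n: 1×, c (λ-bound): 1×, b (λ-bound): 1×, e (λ-bound): 1×, d (λ-bound): 1×, a1 (λ-bound): 1×, n1 (λ-bound): 1×
uses in reading order: a, n, c, b, e, a1, n1, d
typing: well-typed — term : Int
ordered ✓ (a, n, c, b, e, d, a1, n1: once each, no exchange needed)
linear ✓ (single use per variable (a, n, c, b, e, d, a1, n1))
affine ✓ (at most one use each (a, n, c, b, e, d, a1, n1))
relevant ✓ (a, n, c, b, e, d, a1, n1: all used, weakening unneeded)
unrestricted ✓ (type-checks (Int) and nothing is barred)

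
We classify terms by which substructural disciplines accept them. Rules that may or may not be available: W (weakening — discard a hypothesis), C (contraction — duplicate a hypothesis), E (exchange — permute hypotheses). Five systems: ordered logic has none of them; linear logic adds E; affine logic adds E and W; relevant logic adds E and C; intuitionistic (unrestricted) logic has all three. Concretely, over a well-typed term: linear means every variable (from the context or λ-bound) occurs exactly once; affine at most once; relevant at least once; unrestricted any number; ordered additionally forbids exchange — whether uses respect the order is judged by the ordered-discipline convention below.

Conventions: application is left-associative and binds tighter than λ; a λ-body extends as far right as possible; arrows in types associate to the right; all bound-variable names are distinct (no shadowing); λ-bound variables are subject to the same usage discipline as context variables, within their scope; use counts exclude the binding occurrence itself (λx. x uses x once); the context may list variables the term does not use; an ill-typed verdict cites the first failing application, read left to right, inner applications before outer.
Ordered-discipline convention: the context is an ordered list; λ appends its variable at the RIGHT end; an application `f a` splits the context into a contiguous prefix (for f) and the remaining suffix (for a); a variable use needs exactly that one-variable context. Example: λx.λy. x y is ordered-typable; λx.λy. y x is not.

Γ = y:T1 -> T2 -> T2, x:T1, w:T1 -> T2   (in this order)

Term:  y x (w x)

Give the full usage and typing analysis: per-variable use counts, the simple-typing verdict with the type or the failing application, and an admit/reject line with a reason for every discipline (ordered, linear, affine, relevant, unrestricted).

counts: y ×1, x ×2, w ×1
uses in reading order: y, x, w, x
typing: well-typed at T2
ordered: ✗ — uses contraction: x ×2
linear: ✗ — uses contraction: x ×2
affine: ✗ — uses contraction: x ×2
relevant: ✓ — none of y, x, w goes unused
unrestricted: ✓ — type-checks (T2) and nothing is barred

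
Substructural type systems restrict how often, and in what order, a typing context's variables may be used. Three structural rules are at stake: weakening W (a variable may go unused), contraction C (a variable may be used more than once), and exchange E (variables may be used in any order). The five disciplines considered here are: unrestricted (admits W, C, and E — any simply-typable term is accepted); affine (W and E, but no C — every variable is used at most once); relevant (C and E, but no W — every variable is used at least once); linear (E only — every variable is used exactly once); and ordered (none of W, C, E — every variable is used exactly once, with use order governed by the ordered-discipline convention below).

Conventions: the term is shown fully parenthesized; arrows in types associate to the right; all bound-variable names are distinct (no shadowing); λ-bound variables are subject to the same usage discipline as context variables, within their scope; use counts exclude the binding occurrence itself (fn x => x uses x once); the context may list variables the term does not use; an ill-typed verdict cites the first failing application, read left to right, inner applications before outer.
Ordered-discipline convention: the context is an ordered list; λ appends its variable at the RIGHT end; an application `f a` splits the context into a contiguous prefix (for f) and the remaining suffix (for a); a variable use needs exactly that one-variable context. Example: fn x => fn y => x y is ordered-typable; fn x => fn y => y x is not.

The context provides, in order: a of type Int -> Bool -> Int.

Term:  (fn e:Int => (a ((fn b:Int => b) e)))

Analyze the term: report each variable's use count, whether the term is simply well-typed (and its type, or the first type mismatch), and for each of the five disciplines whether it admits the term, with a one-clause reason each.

variable uses: a: 1; e (bound): 1; b (bound): 1
uses in reading order: a, b, e
typing: well-typed at Int -> Bool -> Int
ordered: ✓ — one use each (a, e, b); ordered split holds
linear: ✓ — exactly-once usage across a, e, b
affine: ✓ — no duplicate uses among a, e, b
relevant: ✓ — a, e, b: all used, weakening unneeded
unrestricted: ✓ — well-typed at Int -> Bool -> Int; no restrictions here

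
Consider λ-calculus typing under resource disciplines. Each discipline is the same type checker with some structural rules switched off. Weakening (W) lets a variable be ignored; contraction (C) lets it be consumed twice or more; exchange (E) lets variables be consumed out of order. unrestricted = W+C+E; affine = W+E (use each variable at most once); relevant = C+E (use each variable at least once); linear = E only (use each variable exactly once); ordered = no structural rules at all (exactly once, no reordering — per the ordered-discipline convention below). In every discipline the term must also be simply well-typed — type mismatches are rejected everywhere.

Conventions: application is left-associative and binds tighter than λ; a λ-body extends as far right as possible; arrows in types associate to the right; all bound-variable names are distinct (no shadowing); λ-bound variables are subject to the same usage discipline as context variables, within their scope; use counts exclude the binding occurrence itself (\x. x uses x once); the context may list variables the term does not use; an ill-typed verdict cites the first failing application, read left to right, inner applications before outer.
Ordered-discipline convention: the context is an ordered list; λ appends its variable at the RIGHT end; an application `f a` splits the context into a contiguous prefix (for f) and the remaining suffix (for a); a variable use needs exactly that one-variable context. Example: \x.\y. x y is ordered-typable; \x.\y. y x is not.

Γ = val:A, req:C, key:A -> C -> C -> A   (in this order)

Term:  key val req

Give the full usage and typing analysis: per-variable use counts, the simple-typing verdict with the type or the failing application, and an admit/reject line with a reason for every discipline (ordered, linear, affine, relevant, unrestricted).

usage: val=1; req=1; key=1
use order (left to right): key, val, req
typing: well-typed at C -> A
ordered ✗ (no contiguous prefix/suffix split fits key, val, req)
linear ✓ (each of val, req, key used exactly once)
affine ✓ (none of val, req, key used more than once)
relevant ✓ (at least one use each (val, req, key))
unrestricted ✓ (type-checks (C -> A) and nothing is barred)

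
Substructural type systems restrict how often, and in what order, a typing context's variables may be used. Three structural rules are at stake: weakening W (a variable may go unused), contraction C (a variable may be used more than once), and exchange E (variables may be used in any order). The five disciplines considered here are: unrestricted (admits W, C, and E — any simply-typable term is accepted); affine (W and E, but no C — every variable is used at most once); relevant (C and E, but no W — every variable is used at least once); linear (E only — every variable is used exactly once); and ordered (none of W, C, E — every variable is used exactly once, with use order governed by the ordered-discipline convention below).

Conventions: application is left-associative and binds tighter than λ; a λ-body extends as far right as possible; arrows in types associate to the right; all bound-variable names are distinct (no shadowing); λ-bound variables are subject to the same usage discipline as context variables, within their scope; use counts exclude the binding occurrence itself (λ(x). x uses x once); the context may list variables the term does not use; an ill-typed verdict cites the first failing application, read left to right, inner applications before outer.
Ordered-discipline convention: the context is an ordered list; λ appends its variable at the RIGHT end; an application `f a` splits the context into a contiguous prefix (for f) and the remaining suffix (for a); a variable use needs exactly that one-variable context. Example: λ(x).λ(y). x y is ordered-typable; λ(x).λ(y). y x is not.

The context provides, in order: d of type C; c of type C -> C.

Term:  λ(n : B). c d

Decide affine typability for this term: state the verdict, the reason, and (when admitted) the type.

yes — at most one use each (d, c, n); term : B -> C
counts: d: 1; c: 1; n (λ-bound): 0
order of uses: c, d
typing: well-typed at B -> C
per-discipline verdicts: ordered ✗ | linear ✗ | affine ✓ | relevant ✗ | unrestricted ✓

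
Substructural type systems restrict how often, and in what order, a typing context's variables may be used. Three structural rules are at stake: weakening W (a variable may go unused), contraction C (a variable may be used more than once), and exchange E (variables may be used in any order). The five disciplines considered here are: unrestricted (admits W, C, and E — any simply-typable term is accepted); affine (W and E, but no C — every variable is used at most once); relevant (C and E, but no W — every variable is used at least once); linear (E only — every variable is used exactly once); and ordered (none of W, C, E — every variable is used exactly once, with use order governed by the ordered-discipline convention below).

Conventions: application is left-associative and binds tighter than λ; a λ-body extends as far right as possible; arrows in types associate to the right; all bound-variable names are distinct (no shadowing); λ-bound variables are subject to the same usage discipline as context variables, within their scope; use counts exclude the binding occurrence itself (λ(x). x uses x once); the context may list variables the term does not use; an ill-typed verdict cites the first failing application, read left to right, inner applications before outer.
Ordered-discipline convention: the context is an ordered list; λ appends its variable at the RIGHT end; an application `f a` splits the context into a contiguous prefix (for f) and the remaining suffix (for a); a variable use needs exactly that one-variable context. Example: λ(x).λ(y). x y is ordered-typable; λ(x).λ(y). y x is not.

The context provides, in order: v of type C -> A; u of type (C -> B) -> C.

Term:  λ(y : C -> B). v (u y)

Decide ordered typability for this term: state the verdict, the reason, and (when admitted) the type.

yes — single-use (v, u, y), ordered derivation ok; term : (C -> B) -> A
use counts: v ×1, u ×1, y [bound] ×1
use order (left to right): v, u, y
typing: the term checks, with type (C -> B) -> A
summary: ordered ✓; linear ✓; affine ✓; relevant ✓; unrestricted ✓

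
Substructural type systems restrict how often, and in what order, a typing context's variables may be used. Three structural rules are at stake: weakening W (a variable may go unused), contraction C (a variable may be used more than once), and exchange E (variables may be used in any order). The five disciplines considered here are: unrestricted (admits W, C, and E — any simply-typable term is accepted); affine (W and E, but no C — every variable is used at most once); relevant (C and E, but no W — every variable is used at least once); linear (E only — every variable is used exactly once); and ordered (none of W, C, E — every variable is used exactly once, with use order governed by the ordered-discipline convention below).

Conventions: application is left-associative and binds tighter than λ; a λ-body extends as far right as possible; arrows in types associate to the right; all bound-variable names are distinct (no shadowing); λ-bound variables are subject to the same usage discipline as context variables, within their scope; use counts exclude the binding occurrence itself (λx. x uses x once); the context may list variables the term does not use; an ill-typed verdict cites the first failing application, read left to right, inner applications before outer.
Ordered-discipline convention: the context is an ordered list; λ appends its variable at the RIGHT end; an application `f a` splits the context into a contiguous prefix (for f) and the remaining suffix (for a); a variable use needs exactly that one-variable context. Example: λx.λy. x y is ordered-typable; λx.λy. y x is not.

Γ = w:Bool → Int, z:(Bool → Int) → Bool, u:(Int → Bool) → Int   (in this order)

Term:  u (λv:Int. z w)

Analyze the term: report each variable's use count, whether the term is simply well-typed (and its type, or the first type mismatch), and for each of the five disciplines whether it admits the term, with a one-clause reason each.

counts: w=1; z=1; u=1; v (bound)=0
order of uses: u, z, w
typing: well-typed at Int
ordered ✗ (needs weakening: v unused)
linear ✗ (needs weakening: v unused)
affine ✓ (no duplicate uses among w, z, u, v)
relevant ✗ (needs weakening: v unused)
unrestricted ✓ (typability at Int is all that's needed)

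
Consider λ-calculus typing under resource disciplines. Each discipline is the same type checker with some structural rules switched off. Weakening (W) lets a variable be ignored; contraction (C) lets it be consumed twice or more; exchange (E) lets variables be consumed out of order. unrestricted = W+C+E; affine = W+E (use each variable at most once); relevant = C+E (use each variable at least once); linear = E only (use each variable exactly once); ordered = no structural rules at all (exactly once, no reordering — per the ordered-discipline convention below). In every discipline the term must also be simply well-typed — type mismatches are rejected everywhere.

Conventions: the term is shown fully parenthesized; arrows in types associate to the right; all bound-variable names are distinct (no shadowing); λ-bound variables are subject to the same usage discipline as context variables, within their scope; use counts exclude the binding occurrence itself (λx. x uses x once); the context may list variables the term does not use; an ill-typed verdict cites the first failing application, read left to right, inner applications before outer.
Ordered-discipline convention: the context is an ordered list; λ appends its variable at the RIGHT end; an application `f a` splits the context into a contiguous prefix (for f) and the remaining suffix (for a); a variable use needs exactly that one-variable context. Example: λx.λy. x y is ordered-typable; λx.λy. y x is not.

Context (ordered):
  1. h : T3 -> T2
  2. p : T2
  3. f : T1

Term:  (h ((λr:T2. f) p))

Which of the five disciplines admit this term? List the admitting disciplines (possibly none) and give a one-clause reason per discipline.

admitted in: none
counts: h: 1; p: 1; f: 1; r (bound): 0
left-to-right use order: h, f, p
typing: ill-typed: argument of type T1 where T3 is required
ordered ✗ (the type mismatch rejects it)
linear ✗ (not simply typable)
affine ✗ (fails simple typing)
relevant ✗ (a type mismatch blocks all five)
unrestricted ✗ (the type mismatch rejects it)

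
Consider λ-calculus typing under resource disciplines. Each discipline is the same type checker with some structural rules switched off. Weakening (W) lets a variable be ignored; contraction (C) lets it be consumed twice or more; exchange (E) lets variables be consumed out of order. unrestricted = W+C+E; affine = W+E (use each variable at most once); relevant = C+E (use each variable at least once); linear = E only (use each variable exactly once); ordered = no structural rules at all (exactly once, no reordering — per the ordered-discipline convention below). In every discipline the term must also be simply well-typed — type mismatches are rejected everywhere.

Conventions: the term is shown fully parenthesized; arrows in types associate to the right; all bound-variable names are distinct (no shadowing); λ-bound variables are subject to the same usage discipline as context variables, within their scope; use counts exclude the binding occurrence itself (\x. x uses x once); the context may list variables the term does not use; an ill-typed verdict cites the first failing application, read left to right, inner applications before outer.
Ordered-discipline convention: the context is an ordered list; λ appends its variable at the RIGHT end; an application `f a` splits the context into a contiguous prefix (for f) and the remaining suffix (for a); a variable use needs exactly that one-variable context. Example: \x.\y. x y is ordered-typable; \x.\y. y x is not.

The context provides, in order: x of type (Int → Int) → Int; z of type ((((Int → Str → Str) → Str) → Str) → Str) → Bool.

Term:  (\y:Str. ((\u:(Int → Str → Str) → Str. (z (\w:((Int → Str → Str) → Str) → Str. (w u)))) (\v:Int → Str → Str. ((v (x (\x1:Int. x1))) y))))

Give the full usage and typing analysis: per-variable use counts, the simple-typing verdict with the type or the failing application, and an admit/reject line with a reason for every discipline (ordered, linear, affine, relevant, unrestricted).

use counts: x: 1×; z: 1×; y [bound]: 1×; u [bound]: 1×; w [bound]: 1×; v [bound]: 1×; x1 [bound]: 1×
left-to-right use order: z, w, u, v, x, x1, y
typing: the term checks, with type Str → Bool
ordered: ✗, no ordered split (uses run z, w, u, v, x, x1, y)
linear: ✓, exactly-once usage across x, z, y, u, w, v, x1
affine: ✓, at most one use each (x, z, y, u, w, v, x1)
relevant: ✓, at least one use each (x, z, y, u, w, v, x1)
unrestricted: ✓, typability at Str → Bool is all that's needed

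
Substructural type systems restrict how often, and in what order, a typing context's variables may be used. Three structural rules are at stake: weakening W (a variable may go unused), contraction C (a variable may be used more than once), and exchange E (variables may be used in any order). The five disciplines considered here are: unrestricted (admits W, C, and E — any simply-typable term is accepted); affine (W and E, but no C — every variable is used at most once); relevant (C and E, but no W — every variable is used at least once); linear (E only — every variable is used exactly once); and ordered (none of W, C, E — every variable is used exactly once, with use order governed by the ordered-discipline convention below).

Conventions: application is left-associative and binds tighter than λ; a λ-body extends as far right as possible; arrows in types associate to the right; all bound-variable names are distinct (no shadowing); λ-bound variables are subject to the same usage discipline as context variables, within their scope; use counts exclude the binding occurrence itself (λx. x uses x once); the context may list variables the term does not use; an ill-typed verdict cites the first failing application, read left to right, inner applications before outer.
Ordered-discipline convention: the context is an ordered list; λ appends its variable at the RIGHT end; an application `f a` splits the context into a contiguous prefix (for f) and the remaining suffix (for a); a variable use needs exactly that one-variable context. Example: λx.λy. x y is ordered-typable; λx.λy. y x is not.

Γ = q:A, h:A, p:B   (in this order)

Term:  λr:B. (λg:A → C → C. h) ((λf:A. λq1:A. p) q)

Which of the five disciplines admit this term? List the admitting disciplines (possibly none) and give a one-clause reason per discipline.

admitted in: none
usage: q ×1, h ×1, p ×1, r (bound) ×0, g (bound) ×0, f (bound) ×0, q1 (bound) ×0
uses in reading order: h, p, q
typing: ill-typed: a function awaiting A → C → C gets A → B
ordered: ✗, fails simple typing
linear: ✗, a type mismatch blocks all five
affine: ✗, the type mismatch rejects it
relevant: ✗, not simply typable
unrestricted: ✗, fails simple typing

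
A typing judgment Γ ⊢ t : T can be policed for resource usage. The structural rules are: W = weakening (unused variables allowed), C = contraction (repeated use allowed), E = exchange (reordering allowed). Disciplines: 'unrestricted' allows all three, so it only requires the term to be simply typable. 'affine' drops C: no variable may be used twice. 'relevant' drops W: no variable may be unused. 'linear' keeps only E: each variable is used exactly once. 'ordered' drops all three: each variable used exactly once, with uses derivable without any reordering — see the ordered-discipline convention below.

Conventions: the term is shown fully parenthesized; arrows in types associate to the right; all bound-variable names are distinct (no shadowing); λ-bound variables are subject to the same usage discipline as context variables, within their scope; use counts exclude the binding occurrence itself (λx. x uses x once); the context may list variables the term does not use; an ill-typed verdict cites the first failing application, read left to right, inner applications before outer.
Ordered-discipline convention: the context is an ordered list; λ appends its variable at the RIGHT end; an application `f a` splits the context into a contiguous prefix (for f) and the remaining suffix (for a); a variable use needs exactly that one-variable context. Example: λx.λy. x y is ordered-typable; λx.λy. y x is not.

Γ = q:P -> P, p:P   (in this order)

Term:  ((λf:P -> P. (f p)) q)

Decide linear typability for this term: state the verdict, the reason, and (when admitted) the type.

yes — q, p, f: one use apiece; term : P
counts: q ×1, p ×1, f (bound) ×1
use order (left to right): f, p, q
typing: well-typed — term : P
per-discipline verdicts: ordered ✗; linear ✓; affine ✓; relevant ✓; unrestricted ✓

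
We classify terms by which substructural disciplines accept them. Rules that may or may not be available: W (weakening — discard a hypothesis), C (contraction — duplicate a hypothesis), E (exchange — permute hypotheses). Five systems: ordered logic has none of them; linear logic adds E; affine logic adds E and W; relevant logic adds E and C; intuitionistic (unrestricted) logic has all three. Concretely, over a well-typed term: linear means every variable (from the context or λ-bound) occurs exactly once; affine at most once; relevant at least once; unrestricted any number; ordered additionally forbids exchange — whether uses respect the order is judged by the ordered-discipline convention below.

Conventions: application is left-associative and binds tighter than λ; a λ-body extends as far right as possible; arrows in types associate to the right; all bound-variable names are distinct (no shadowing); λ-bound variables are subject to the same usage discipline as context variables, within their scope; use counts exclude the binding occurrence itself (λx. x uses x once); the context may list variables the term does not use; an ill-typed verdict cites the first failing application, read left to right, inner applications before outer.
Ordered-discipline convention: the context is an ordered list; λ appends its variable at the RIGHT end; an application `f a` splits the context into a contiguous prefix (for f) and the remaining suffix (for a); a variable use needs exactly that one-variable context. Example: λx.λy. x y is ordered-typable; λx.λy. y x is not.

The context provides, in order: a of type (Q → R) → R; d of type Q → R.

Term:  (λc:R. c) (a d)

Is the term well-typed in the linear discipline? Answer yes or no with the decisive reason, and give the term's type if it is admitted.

yes — single use per variable (a, d, c); term : R
use counts: a: 1×; d: 1×; c [bound]: 1×
left-to-right use order: c, a, d
typing: well-typed — term : R
per-discipline verdicts: ordered ✓; linear ✓; affine ✓; relevant ✓; unrestricted ✓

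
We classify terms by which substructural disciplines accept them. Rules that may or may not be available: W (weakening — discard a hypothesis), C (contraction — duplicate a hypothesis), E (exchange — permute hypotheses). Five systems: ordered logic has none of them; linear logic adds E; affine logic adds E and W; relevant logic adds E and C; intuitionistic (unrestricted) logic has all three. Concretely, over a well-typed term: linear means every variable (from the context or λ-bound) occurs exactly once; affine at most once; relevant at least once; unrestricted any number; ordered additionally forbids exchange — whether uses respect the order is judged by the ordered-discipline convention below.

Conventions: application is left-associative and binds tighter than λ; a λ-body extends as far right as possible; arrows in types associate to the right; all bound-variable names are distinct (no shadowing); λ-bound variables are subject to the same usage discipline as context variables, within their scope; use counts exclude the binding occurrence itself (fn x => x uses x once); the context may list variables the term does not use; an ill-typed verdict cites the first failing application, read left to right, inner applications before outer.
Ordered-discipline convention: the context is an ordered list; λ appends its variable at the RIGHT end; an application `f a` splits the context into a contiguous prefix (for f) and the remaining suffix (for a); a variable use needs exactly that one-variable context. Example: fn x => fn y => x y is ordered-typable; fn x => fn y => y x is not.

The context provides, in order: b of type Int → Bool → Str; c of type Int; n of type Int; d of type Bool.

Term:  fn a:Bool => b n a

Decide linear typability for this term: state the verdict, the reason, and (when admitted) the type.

no — c, d never used (weakening)
counts: b ×1; c ×0; n ×1; d ×0; a (bound) ×1
uses in reading order: b, n, a
typing: ✓ — Bool → Str
per-discipline verdicts: ordered ✗ · linear ✗ · affine ✓ · relevant ✗ · unrestricted ✓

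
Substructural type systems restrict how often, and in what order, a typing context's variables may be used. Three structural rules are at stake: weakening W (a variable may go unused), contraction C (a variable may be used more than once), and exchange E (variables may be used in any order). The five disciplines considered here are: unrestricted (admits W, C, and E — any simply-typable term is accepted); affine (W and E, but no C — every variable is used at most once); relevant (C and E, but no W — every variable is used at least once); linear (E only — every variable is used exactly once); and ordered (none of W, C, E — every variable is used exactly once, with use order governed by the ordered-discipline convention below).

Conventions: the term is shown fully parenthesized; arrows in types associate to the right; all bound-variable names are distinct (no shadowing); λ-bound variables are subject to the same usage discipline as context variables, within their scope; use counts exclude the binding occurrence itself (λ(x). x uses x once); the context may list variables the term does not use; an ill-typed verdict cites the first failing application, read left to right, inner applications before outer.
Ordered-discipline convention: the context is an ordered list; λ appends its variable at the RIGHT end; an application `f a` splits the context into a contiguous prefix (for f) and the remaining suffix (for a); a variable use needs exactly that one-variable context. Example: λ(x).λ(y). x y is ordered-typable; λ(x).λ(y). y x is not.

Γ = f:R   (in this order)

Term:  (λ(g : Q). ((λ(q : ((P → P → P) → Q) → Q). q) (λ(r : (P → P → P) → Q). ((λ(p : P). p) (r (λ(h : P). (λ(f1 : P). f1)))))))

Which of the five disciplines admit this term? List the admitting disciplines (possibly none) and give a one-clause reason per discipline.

accepted by: none
variable uses: f=0; g (bound)=0; q (bound)=1; r (bound)=1; p (bound)=1; h (bound)=0; f1 (bound)=1
uses in reading order: q, p, r, f1
typing: ill-typed: a function awaiting P gets Q
ordered ✗ (the type mismatch rejects it)
linear ✗ (not simply typable)
affine ✗ (fails simple typing)
relevant ✗ (a type mismatch blocks all five)
unrestricted ✗ (the type mismatch rejects it)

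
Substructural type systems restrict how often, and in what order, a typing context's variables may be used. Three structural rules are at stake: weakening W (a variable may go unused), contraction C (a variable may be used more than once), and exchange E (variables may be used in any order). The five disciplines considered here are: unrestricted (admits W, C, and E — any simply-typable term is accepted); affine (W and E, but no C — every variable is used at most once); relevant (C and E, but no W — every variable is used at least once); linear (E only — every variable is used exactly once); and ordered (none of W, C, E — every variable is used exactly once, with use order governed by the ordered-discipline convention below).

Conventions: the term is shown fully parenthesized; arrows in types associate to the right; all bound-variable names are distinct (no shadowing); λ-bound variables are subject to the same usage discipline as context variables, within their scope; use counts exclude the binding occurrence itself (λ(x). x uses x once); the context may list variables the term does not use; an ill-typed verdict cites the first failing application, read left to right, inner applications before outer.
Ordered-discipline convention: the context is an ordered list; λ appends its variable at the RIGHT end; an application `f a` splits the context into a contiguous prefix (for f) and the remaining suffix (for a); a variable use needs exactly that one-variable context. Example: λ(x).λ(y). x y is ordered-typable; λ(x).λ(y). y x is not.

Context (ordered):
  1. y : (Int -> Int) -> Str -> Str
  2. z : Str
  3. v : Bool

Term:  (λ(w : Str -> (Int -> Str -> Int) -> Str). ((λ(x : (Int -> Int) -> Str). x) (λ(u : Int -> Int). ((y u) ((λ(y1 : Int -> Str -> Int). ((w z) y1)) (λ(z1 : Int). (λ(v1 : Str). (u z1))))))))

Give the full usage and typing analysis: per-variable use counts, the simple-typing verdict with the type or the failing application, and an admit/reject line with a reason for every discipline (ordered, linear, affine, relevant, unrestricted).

use counts: y: 1; z: 1; v: 0; w (bound): 1; x (bound): 1; u (bound): 2; y1 (bound): 1; z1 (bound): 1; v1 (bound): 0
uses in reading order: x, y, u, w, z, y1, u, z1
typing: the term checks, with type (Str -> (Int -> Str -> Int) -> Str) -> (Int -> Int) -> Str
ordered: ✗, u ×2 used more than once (contraction); v, v1 never used (weakening)
linear: ✗, u ×2 used more than once (contraction); v, v1 never used (weakening)
affine: ✗, u ×2 used more than once (contraction)
relevant: ✗, v, v1 never used (weakening)
unrestricted: ✓, typability at (Str -> (Int -> Str -> Int) -> Str) -> (Int -> Int) -> Str is all that's needed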